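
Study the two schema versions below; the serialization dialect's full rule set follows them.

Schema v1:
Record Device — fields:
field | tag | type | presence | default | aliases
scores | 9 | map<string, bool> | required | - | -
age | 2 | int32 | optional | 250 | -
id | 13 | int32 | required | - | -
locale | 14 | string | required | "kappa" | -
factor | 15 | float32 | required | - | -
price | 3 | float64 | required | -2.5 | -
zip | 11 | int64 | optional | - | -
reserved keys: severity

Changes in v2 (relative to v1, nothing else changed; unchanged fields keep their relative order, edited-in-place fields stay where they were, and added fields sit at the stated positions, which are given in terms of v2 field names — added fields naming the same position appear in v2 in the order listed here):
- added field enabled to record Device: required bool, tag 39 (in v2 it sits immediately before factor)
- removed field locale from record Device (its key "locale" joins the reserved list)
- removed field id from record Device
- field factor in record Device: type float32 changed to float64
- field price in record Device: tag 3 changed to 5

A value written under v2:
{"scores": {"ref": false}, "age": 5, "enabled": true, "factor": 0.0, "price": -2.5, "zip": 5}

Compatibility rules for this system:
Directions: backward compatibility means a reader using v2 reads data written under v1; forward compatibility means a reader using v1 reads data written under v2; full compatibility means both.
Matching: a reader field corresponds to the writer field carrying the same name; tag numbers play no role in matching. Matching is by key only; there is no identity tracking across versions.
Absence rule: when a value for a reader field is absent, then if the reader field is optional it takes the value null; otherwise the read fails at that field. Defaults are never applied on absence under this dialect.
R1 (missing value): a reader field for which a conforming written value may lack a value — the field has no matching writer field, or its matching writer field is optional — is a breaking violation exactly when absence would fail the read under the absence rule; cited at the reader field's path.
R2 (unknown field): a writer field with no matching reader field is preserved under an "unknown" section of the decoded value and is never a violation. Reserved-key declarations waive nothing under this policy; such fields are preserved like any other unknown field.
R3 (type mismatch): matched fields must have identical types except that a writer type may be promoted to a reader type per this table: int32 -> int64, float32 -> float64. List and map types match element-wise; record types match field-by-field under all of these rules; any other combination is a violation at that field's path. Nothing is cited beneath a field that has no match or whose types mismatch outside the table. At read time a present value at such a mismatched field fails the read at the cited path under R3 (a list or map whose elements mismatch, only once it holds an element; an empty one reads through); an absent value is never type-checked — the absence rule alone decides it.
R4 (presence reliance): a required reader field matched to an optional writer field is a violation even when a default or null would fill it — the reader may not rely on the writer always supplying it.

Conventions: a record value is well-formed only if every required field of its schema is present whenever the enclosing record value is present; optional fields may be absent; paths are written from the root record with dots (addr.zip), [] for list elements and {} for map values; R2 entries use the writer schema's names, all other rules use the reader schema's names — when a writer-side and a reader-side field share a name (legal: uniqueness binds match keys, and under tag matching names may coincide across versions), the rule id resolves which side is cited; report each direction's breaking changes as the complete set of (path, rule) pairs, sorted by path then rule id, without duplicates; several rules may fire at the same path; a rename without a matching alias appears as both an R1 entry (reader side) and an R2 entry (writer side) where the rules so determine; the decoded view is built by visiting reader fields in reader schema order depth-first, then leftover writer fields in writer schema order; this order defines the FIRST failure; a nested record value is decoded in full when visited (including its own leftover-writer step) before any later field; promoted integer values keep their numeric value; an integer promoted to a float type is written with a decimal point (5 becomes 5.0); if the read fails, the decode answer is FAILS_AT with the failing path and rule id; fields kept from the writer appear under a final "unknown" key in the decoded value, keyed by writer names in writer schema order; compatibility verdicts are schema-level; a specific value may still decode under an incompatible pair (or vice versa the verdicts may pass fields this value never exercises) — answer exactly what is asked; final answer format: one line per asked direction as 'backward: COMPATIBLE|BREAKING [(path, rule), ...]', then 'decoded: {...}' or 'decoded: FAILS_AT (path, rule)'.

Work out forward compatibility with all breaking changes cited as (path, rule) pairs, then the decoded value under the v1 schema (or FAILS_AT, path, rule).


forward: BREAKING [(factor, R3), (id, R1), (locale, R1)]; decoded: FAILS_AT (id, R1)

arrows below run writer -> reader for Device
checking forward for Device: reader v1 against writer v2:
  scores: paired with writer scores (map<string, bool> -> map<string, bool>; writer required)
  age: paired with writer age (int32 -> int32; writer optional)
  no writer field matches reader id
  no writer field matches reader locale
  factor: paired with writer factor (float64 -> float32; writer required)
  price: paired with writer price (float64 -> float64; writer required)
  zip: paired with writer zip (int64 -> int64; writer optional)
  leftover writer field: enabled
  R3 fires at factor
  R1 fires at id
  R1 fires at locale
  forward on Device therefore BREAKING (3)
decode walk for Device under reader schema v1:
  scores := {"ref": false}
  age := 5
  read fails at id under R1 (no fill)
  => FAILS_AT (id, R1)
remaining Device differences; none change what is asked:
  added field enabled to record Device: required bool, tag 39 (in v2 it sits immediately before factor) -> its effect on Device is confined to the backward direction, not asked
  field price in record Device: tag 3 changed to 5 -> no rule fires on it in Device's dialect; the asked verdict holds


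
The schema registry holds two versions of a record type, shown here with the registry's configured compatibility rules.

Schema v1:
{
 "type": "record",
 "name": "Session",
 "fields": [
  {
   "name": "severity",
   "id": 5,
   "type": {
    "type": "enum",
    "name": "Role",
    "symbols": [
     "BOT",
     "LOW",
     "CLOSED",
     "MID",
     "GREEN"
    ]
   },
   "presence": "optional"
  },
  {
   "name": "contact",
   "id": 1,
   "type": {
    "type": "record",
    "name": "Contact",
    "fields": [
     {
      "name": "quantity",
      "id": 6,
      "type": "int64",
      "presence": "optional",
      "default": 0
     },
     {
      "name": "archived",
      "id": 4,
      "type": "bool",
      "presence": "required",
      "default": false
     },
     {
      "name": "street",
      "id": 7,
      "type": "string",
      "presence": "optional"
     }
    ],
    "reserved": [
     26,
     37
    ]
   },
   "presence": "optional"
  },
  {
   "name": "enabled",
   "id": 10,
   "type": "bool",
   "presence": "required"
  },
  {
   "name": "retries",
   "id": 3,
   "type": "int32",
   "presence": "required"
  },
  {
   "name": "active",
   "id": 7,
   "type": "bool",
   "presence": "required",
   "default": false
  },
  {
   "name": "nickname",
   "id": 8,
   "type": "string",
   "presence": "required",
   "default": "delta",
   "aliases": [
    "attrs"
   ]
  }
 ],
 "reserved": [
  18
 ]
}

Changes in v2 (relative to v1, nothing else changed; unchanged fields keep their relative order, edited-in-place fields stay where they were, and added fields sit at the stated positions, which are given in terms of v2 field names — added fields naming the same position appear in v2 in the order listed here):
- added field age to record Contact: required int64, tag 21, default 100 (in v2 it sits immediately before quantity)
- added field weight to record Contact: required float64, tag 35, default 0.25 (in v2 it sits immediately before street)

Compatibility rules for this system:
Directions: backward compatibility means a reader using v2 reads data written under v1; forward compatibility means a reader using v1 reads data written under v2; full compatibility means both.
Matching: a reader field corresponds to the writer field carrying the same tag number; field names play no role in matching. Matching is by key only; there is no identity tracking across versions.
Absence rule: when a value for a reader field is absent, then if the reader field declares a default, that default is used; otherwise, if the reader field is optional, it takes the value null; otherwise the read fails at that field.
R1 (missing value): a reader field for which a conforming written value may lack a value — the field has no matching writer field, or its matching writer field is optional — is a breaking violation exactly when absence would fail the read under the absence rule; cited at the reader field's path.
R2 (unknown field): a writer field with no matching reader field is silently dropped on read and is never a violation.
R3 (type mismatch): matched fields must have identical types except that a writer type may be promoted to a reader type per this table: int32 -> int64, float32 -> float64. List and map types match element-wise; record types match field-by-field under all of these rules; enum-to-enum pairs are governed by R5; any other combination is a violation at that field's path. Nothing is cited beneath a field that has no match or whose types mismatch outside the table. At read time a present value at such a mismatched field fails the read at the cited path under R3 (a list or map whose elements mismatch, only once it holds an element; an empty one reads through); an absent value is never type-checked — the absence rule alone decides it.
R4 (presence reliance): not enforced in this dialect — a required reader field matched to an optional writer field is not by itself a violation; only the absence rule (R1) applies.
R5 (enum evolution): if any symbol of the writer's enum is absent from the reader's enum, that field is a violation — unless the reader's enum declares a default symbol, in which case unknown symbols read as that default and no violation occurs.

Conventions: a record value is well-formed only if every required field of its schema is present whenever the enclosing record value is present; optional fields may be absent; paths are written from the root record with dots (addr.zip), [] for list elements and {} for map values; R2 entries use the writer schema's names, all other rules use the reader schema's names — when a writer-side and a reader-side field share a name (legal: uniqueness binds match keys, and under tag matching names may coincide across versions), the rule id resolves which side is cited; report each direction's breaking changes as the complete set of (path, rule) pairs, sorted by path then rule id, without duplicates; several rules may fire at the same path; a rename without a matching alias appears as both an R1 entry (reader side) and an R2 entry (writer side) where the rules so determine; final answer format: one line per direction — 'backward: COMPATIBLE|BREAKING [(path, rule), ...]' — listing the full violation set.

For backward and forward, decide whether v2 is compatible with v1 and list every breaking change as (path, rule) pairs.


in Session below, arrows point writer -> reader
backward for Session (reader v2, writer v1):
  severity: Role -> Role, writer optional; from severity
  contact: Contact -> Contact, writer optional; from contact
  enabled: bool -> bool, writer required; from enabled
  retries: int32 -> int32, writer required; from retries
  active: bool -> bool, writer required; from active
  nickname: string -> string, writer required; from nickname
  contact.age has no writer counterpart
  contact.quantity: int64 -> int64, writer optional; from contact.quantity
  contact.archived: bool -> bool, writer required; from contact.archived
  contact.weight has no writer counterpart
  contact.street: string -> string, writer optional; from contact.street
  => no violations; backward on Session: COMPATIBLE
forward for Session (reader v1, writer v2):
  severity: Role -> Role, writer optional; from severity
  contact: Contact -> Contact, writer optional; from contact
  enabled: bool -> bool, writer required; from enabled
  retries: int32 -> int32, writer required; from retries
  active: bool -> bool, writer required; from active
  nickname: string -> string, writer required; from nickname
  contact.quantity: int64 -> int64, writer optional; from contact.quantity
  contact.archived: bool -> bool, writer required; from contact.archived
  contact.street: string -> string, writer optional; from contact.street
  writer field contact.age has no reader counterpart
  writer field contact.weight has no reader counterpart
  => no violations; forward on Session: COMPATIBLE

backward: COMPATIBLE []; forward: COMPATIBLE []


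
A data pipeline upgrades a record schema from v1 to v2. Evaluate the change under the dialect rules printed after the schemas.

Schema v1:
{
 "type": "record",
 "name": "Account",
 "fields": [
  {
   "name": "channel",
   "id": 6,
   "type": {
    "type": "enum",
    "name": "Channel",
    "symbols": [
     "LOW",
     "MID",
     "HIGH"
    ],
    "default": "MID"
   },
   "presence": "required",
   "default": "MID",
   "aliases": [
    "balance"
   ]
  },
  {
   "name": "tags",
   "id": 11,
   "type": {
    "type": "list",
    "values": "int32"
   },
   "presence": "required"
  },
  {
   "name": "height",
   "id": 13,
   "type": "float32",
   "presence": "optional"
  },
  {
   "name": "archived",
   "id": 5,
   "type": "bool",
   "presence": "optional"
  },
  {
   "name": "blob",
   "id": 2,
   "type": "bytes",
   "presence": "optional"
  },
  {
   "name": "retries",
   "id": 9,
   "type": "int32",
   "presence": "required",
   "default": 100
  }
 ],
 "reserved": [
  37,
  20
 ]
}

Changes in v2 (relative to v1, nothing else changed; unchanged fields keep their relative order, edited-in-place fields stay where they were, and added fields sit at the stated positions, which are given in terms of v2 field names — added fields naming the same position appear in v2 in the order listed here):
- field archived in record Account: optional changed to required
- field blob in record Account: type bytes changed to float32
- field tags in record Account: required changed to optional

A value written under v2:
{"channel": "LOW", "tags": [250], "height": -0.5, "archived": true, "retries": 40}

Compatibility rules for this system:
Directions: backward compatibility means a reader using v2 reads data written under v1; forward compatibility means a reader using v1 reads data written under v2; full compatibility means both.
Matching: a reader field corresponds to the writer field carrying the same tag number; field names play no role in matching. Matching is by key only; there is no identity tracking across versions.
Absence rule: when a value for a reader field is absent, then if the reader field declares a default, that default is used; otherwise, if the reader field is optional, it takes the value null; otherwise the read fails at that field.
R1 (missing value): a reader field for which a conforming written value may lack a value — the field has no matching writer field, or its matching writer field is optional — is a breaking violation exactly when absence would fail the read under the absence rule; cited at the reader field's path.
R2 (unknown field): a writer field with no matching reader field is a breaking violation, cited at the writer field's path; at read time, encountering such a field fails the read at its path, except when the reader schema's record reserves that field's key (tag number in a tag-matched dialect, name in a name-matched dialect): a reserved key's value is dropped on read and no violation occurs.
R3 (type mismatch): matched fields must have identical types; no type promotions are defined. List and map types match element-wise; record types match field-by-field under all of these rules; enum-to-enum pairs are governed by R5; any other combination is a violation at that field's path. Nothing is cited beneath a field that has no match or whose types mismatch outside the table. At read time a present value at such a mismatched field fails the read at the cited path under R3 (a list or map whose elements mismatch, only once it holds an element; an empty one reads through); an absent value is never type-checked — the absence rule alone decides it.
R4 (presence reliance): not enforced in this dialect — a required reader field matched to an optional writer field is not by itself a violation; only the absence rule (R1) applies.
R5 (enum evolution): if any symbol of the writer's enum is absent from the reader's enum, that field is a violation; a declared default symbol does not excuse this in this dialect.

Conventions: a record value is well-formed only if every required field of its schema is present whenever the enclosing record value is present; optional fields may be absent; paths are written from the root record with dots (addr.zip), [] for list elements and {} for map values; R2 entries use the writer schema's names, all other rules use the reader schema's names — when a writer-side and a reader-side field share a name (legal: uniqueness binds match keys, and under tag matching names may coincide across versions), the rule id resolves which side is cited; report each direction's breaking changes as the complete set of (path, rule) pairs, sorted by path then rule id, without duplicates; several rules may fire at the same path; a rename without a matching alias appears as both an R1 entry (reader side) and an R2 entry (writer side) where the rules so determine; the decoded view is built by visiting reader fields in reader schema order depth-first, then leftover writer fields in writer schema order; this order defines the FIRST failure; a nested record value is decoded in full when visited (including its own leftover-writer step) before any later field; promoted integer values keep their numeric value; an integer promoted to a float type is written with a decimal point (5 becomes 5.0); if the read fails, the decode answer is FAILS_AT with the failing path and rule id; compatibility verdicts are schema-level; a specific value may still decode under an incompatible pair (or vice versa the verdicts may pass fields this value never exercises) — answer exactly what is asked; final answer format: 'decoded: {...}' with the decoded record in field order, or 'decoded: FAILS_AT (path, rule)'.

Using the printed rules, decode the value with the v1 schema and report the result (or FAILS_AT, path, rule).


decoded: {"channel": "LOW", "tags": [250], "height": -0.5, "archived": true, "blob": null, "retries": 40}

in Account below, arrows point writer -> reader
decode walk for Account under reader schema v1:
  channel := "LOW"
  tags := [250]
  height := -0.5
  archived := true
  blob := null (absent, optional -> null)
  retries := 40
  => decoded: {"channel": "LOW", "tags": [250], "height": -0.5, "archived": true, "blob": null, "retries": 40}
diffs on Account not affecting the asked answer:
  field archived in record Account: optional changed to required -> a verdict-level change on Account — the shown value reads the same
  field blob in record Account: type bytes changed to float32 -> a verdict-level change on Account — the shown value reads the same
  field tags in record Account: required changed to optional -> a verdict-level change on Account — the shown value reads the same


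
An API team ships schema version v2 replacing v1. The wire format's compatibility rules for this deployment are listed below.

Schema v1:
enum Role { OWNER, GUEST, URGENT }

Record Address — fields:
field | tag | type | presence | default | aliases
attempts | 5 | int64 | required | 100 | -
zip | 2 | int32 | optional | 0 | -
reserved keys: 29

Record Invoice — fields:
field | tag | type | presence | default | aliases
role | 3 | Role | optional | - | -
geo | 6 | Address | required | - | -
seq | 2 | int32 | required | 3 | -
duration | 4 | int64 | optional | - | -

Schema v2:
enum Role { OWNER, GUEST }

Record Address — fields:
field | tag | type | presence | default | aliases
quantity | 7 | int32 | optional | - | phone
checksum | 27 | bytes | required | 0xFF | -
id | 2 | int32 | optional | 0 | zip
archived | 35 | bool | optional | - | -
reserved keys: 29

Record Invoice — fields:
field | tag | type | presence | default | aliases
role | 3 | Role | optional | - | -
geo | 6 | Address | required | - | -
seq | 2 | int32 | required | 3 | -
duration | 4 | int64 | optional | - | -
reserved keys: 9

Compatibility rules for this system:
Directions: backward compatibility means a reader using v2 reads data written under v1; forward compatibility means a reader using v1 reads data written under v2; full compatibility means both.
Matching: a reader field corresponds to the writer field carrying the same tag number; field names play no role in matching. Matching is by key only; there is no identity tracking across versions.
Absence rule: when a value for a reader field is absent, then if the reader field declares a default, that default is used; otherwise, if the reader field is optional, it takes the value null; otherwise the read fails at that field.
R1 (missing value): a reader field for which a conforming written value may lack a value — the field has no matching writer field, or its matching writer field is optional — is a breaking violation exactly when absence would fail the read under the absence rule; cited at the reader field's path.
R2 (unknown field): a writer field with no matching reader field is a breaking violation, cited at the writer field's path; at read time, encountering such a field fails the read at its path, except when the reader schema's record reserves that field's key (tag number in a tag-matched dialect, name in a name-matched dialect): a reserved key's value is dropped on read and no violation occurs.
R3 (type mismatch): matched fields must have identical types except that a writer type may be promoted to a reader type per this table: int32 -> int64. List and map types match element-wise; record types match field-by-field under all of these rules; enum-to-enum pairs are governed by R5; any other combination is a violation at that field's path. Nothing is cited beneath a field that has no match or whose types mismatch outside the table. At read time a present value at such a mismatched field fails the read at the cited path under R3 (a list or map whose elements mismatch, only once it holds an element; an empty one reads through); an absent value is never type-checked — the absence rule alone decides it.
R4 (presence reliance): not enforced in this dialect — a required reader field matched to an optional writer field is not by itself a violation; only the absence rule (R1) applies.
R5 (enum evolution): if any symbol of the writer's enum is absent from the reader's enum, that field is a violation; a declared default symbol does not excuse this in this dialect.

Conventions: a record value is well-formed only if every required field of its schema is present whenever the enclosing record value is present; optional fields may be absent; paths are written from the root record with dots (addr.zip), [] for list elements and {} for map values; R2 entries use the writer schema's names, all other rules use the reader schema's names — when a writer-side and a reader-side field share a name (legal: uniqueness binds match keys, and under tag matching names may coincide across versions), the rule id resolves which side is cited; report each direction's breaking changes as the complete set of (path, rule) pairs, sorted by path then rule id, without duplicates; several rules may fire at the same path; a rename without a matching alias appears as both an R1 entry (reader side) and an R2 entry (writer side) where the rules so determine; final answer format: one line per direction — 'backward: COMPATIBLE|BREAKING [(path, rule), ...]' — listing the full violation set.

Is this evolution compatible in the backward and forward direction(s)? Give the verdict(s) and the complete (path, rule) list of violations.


each type pair in Invoice: writer, then reader
checking backward for Invoice: reader v2 against writer v1:
  role <- role (Role -> Role, writer optional)
  geo <- geo (Address -> Address, writer required)
  seq <- seq (int32 -> int32, writer required)
  duration <- duration (int64 -> int64, writer optional)
  geo.quantity has no writer counterpart
  geo.checksum has no writer counterpart
  geo.id <- geo.zip (int32 -> int32, writer optional)
  geo.archived has no writer counterpart
  geo.attempts (writer side), unknown to reader
  violation R2 at geo.attempts
  violation R5 at role
  => 2 violation(s): backward is BREAKING for Invoice
checking forward for Invoice: reader v1 against writer v2:
  role <- role (Role -> Role, writer optional)
  geo <- geo (Address -> Address, writer required)
  seq <- seq (int32 -> int32, writer required)
  duration <- duration (int64 -> int64, writer optional)
  geo.attempts has no writer counterpart
  geo.zip <- geo.id (int32 -> int32, writer optional)
  geo.quantity (writer side), unknown to reader
  geo.checksum (writer side), unknown to reader
  geo.archived (writer side), unknown to reader
  violation R2 at geo.archived
  violation R2 at geo.checksum
  violation R2 at geo.quantity
  => 3 violation(s): forward is BREAKING for Invoice

backward: BREAKING [(geo.attempts, R2), (role, R5)]; forward: BREAKING [(geo.archived, R2), (geo.checksum, R2), (geo.quantity, R2)]


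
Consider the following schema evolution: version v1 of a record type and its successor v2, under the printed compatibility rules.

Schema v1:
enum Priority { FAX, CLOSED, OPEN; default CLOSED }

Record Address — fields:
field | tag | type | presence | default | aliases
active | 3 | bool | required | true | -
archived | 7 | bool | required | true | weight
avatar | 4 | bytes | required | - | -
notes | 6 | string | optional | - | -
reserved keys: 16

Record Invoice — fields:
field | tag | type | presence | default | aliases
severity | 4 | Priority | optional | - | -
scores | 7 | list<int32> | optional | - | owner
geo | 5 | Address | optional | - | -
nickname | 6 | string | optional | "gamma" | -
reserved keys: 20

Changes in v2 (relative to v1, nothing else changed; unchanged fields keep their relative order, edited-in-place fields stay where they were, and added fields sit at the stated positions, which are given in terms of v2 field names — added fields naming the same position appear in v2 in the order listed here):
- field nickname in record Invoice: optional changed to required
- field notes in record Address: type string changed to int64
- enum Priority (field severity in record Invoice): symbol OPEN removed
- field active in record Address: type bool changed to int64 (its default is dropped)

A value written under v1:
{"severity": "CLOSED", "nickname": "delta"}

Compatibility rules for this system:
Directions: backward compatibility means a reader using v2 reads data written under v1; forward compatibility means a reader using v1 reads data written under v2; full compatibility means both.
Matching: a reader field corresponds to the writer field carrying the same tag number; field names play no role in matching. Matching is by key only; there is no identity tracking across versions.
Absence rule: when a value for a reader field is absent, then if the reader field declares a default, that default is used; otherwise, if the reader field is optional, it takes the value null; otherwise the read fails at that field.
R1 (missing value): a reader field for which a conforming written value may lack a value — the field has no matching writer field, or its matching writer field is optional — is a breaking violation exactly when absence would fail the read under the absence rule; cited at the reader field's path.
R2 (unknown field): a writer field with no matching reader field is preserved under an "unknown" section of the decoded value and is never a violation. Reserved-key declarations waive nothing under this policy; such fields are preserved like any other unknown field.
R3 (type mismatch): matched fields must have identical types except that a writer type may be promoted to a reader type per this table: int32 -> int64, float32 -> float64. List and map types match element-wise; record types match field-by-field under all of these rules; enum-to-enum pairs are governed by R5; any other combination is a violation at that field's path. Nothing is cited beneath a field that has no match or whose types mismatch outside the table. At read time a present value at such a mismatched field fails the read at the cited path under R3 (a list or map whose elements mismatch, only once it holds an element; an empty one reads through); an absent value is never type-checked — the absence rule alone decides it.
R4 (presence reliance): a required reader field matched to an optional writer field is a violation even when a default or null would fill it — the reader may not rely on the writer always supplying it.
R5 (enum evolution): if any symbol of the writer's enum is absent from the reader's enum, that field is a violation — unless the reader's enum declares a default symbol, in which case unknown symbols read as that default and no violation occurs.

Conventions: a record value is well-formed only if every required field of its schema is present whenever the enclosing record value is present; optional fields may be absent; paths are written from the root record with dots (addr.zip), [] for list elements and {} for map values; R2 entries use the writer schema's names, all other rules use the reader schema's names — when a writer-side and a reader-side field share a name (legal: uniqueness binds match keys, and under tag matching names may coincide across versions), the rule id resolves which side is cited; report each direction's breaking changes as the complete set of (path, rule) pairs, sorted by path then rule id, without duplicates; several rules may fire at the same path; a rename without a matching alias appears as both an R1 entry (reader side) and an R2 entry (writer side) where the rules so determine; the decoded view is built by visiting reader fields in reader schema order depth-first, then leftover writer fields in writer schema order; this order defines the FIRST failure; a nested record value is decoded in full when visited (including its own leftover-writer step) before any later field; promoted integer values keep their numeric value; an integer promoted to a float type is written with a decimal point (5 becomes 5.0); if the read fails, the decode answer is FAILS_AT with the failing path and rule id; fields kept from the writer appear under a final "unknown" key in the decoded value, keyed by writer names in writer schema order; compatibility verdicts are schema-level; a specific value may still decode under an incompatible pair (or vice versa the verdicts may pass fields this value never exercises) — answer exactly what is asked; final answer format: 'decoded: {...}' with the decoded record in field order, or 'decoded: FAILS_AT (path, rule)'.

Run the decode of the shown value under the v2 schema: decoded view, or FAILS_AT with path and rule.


in Invoice below, arrows point writer -> reader
decode walk for Invoice under reader schema v2:
  severity := "CLOSED"
  scores := null (missing; optional => null)
  geo := null (missing; optional => null)
  nickname := "delta"
  => decoded: {"severity": "CLOSED", "scores": null, "geo": null, "nickname": "delta"}
remaining Invoice differences; none change what is asked:
  field nickname in record Invoice: optional changed to required -> matters for Invoice compatibility verdicts, not for this value's decode
  field notes in record Address: type string changed to int64 -> matters for Invoice compatibility verdicts, not for this value's decode
  enum Priority (field severity in record Invoice): symbol OPEN removed -> fires no rule on Invoice under this dialect and leaves the result unchanged
  field active in record Address: type bool changed to int64 (its default is dropped) -> matters for Invoice compatibility verdicts, not for this value's decode

decoded: {"severity": "CLOSED", "scores": null, "geo": null, "nickname": "delta"}


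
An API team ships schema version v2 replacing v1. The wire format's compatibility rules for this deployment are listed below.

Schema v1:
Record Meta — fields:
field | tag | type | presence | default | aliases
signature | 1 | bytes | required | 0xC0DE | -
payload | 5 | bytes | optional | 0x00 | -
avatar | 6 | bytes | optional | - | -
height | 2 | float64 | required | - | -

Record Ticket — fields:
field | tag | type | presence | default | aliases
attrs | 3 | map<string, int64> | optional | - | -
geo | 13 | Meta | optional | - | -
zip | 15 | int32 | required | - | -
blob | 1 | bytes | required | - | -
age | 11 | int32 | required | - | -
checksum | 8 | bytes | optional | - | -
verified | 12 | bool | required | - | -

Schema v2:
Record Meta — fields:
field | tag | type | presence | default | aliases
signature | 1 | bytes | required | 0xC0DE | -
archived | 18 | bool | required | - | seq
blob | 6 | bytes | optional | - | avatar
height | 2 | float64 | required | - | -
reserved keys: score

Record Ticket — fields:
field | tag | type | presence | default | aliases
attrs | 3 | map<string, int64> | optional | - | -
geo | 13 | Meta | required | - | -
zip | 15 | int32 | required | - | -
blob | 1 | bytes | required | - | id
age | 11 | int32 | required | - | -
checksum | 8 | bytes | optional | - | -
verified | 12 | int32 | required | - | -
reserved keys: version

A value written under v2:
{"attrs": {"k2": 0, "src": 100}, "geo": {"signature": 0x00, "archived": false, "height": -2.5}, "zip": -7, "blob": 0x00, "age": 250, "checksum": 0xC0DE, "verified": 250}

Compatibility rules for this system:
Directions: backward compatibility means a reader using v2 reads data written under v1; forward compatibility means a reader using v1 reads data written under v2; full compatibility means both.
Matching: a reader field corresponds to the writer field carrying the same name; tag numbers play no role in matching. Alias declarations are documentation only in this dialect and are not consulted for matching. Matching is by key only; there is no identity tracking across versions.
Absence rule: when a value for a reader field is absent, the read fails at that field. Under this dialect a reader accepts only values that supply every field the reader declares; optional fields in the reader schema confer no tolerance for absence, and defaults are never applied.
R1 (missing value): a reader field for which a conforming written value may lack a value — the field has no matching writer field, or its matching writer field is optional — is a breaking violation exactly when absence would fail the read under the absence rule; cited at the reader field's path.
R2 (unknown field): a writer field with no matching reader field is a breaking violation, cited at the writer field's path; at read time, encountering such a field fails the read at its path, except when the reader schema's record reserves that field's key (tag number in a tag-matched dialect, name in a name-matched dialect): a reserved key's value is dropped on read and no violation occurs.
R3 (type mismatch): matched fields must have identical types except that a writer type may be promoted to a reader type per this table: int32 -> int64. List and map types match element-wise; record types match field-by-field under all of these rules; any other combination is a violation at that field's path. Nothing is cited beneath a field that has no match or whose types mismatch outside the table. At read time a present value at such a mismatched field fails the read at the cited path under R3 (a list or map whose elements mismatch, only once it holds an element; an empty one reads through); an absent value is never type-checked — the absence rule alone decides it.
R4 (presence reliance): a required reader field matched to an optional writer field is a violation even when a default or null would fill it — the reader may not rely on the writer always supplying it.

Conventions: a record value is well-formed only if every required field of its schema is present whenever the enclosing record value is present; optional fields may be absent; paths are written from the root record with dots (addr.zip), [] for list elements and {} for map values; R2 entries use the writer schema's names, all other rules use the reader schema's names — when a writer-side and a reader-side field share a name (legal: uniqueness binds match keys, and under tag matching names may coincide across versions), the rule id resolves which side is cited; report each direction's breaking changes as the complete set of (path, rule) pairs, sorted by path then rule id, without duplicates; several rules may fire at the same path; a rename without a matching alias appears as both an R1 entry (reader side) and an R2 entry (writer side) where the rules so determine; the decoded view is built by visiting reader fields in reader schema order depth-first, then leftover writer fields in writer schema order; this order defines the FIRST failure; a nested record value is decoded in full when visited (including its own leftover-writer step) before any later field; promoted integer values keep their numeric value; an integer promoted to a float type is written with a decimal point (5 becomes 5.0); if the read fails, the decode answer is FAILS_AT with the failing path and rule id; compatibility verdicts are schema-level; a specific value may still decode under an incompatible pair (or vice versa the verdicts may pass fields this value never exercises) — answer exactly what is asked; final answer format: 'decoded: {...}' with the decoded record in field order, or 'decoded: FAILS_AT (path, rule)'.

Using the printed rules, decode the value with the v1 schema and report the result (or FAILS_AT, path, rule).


decoded: FAILS_AT (geo.payload, R1)

the writer's type comes first in each Ticket pair
decode walk for Ticket under reader schema v1:
  attrs := {"k2": 0, "src": 100}
  geo.signature := 0x00
  read fails at geo.payload under R1 (no fill)
  => FAILS_AT (geo.payload, R1)
checking off the Ticket differences that do not matter here:
  field verified in record Ticket: type bool changed to int32 -> schema-level compatibility only; this Ticket value's decode is unchanged
  added field archived to record Meta: required bool, tag 18 (in v2 it sits immediately before blob) -> schema-level compatibility only; this Ticket value's decode is unchanged
  renamed field avatar to blob in record Meta (alias avatar declared on the renamed field) -> schema-level compatibility only; this Ticket value's decode is unchanged


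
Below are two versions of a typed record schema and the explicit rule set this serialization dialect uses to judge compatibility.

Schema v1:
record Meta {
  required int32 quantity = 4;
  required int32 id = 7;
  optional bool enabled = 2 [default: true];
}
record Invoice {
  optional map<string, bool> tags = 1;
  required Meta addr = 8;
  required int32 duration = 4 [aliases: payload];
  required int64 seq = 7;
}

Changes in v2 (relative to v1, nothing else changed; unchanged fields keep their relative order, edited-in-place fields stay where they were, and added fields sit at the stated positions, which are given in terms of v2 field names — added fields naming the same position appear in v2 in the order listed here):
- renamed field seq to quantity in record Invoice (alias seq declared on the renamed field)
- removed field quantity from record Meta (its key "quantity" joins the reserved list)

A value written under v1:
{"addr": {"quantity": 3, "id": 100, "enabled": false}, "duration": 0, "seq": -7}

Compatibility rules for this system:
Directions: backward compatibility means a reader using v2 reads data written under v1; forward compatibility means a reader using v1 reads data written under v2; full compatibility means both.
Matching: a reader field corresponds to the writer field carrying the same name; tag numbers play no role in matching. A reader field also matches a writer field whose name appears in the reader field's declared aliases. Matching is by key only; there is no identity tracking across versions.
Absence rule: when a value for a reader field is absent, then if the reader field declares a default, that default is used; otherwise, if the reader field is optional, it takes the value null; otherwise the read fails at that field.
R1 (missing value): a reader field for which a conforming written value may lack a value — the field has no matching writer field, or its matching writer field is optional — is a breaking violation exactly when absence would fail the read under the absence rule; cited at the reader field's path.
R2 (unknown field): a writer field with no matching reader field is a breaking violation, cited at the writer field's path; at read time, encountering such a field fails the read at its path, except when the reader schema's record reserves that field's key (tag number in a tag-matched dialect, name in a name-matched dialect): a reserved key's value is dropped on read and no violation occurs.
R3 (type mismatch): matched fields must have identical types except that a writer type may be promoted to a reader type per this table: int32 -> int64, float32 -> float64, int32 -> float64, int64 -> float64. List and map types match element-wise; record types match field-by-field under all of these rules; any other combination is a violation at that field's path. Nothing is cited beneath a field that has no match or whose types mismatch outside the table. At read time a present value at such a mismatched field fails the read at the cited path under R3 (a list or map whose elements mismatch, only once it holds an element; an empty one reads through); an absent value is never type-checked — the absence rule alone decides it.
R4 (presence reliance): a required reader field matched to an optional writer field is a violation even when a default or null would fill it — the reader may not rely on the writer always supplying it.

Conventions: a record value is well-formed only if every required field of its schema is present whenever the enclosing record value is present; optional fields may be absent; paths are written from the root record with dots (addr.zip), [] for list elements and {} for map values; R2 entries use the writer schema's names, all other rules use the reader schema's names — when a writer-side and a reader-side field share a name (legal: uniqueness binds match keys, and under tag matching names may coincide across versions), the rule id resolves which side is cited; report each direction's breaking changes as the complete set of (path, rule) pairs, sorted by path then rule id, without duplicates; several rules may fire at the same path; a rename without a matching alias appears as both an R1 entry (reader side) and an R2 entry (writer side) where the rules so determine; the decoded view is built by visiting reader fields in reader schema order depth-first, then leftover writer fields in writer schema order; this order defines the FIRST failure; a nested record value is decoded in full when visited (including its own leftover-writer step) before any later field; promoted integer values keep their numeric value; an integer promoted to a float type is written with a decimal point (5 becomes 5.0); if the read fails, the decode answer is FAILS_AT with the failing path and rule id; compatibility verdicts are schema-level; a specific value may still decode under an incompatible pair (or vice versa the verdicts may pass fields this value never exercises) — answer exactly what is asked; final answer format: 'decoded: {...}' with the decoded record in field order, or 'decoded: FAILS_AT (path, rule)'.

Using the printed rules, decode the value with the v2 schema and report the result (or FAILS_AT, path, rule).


decoded: {"tags": null, "addr": {"id": 100, "enabled": false}, "duration": 0, "quantity": -7}

each type pair in Invoice: writer, then reader
decode walk for Invoice under reader schema v2:
  tags := null (missing; optional => null)
  addr.id := 100
  addr.enabled := false
  writer addr.quantity: reserved -> dropped
  duration := 0
  quantity := -7 (from writer seq)
  => decoded: {"tags": null, "addr": {"id": 100, "enabled": false}, "duration": 0, "quantity": -7}
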